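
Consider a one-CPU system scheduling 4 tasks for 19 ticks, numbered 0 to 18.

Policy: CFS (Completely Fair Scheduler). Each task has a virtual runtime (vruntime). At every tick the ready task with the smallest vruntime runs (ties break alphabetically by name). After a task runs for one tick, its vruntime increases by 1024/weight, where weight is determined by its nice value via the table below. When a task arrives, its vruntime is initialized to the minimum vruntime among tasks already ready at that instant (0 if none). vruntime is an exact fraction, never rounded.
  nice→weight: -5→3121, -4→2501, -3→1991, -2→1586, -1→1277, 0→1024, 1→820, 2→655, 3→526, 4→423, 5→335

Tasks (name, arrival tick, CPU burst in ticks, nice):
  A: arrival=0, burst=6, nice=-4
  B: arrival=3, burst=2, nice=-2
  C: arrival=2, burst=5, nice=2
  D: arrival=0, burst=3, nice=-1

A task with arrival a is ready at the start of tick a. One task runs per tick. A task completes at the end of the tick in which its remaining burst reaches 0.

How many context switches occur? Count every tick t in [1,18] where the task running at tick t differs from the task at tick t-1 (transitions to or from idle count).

context switches = 14

t=0: vr[A=0 D=0] → run A
t=1: vr[A=1024/2501 D=0] → run D
t=2: vr[A=1024/2501 C=1024/2501 D=1024/1277] → run A
t=3: vr[A=2048/2501 B=1024/2501 C=1024/2501 D=1024/1277] → run B
t=4: vr[A=2048/2501 B=34304/32513 C=1024/2501 D=1024/1277] → run C
t=5: vr[A=2048/2501 B=34304/32513 C=3231744/1638155 D=1024/1277] → run D
t=6: vr[A=2048/2501 B=34304/32513 C=3231744/1638155 D=2048/1277] → run A
t=7: vr[A=3072/2501 B=34304/32513 C=3231744/1638155 D=2048/1277] → run B
t=8: vr[A=3072/2501 C=3231744/1638155 D=2048/1277] → run A
t=9: vr[A=4096/2501 C=3231744/1638155 D=2048/1277] → run D
t=10: vr[A=4096/2501 C=3231744/1638155] → run A
t=11: vr[A=5120/2501 C=3231744/1638155] → run C
t=12: vr[A=5120/2501 C=5792768/1638155] → run A
t=13: vr[C=5792768/1638155] → run C
t=14: vr[C=8353792/1638155] → run C
t=15: vr[C=10914816/1638155] → run C
t=16: (idle)
t=17: (idle)
t=18: (idle)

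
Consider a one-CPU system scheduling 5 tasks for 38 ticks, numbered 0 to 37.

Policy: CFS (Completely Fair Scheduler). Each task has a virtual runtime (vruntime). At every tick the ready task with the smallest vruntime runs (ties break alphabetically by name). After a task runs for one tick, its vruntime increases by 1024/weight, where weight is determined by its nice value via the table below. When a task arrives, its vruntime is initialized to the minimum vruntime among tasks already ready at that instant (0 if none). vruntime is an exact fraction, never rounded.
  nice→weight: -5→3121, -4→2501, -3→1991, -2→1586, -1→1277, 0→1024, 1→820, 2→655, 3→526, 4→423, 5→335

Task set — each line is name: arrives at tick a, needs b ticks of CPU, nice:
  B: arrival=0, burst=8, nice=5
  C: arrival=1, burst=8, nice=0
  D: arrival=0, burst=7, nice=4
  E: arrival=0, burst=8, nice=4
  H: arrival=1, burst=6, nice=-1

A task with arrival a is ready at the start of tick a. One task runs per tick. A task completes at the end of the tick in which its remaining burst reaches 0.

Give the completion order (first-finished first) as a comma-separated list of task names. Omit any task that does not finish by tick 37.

completion order = H, C, D, E, B

t=0: vr[B=0 D=0 E=0] → run B
t=1: vr[B=1024/335 C=0 D=0 E=0 H=0] → run C
t=2: vr[B=1024/335 C=1 D=0 E=0 H=0] → run D
t=3: vr[B=1024/335 C=1 D=1024/423 E=0 H=0] → run E
t=4: vr[B=1024/335 C=1 D=1024/423 E=1024/423 H=0] → run H
t=5: vr[B=1024/335 C=1 D=1024/423 E=1024/423 H=1024/1277] → run H
t=6: vr[B=1024/335 C=1 D=1024/423 E=1024/423 H=2048/1277] → run C
t=7: vr[B=1024/335 C=2 D=1024/423 E=1024/423 H=2048/1277] → run H
t=8: vr[B=1024/335 C=2 D=1024/423 E=1024/423 H=3072/1277] → run C
t=9: vr[B=1024/335 C=3 D=1024/423 E=1024/423 H=3072/1277] → run H
t=10: vr[B=1024/335 C=3 D=1024/423 E=1024/423 H=4096/1277] → run D
t=11: vr[B=1024/335 C=3 D=2048/423 E=1024/423 H=4096/1277] → run E
t=12: vr[B=1024/335 C=3 D=2048/423 E=2048/423 H=4096/1277] → run C
t=13: vr[B=1024/335 C=4 D=2048/423 E=2048/423 H=4096/1277] → run B
t=14: vr[B=2048/335 C=4 D=2048/423 E=2048/423 H=4096/1277] → run H
t=15: vr[B=2048/335 C=4 D=2048/423 E=2048/423 H=5120/1277] → run C
t=16: vr[B=2048/335 C=5 D=2048/423 E=2048/423 H=5120/1277] → run H
t=17: vr[B=2048/335 C=5 D=2048/423 E=2048/423] → run D
t=18: vr[B=2048/335 C=5 D=1024/141 E=2048/423] → run E
t=19: vr[B=2048/335 C=5 D=1024/141 E=1024/141] → run C
t=20: vr[B=2048/335 C=6 D=1024/141 E=1024/141] → run C
t=21: vr[B=2048/335 C=7 D=1024/141 E=1024/141] → run B
t=22: vr[B=3072/335 C=7 D=1024/141 E=1024/141] → run C
t=23: vr[B=3072/335 D=1024/141 E=1024/141] → run D
t=24: vr[B=3072/335 D=4096/423 E=1024/141] → run E
t=25: vr[B=3072/335 D=4096/423 E=4096/423] → run B
t=26: vr[B=4096/335 D=4096/423 E=4096/423] → run D
t=27: vr[B=4096/335 D=5120/423 E=4096/423] → run E
t=28: vr[B=4096/335 D=5120/423 E=5120/423] → run D
t=29: vr[B=4096/335 D=2048/141 E=5120/423] → run E
t=30: vr[B=4096/335 D=2048/141 E=2048/141] → run B
t=31: vr[B=1024/67 D=2048/141 E=2048/141] → run D
t=32: vr[B=1024/67 E=2048/141] → run E
t=33: vr[B=1024/67 E=7168/423] → run B
t=34: vr[B=6144/335 E=7168/423] → run E
t=35: vr[B=6144/335] → run B
t=36: vr[B=7168/335] → run B
t=37: (idle)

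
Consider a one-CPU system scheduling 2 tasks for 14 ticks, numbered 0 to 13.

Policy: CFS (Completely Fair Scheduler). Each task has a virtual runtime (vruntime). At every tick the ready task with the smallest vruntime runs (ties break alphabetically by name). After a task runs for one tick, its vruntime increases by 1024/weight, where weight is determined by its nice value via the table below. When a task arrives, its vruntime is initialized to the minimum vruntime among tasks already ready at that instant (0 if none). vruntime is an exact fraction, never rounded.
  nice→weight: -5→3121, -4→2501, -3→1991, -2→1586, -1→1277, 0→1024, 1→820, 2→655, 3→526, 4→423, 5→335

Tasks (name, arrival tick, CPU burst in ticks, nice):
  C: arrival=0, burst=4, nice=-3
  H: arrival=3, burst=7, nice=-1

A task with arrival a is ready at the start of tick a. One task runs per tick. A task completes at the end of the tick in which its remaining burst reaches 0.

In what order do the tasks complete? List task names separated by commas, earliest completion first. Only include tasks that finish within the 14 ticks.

t=0: vr[C=0] → run C
t=1: vr[C=1024/1991] → run C
t=2: vr[C=2048/1991] → run C
t=3: vr[C=3072/1991 H=3072/1991] → run C
t=4: vr[H=3072/1991] → run H
t=5: vr[H=5961728/2542507] → run H
t=6: vr[H=8000512/2542507] → run H
t=7: vr[H=10039296/2542507] → run H
t=8: vr[H=12078080/2542507] → run H
t=9: vr[H=14116864/2542507] → run H
t=10: vr[H=16155648/2542507] → run H
t=11: (idle)
t=12: (idle)
t=13: (idle)

completion order = C, H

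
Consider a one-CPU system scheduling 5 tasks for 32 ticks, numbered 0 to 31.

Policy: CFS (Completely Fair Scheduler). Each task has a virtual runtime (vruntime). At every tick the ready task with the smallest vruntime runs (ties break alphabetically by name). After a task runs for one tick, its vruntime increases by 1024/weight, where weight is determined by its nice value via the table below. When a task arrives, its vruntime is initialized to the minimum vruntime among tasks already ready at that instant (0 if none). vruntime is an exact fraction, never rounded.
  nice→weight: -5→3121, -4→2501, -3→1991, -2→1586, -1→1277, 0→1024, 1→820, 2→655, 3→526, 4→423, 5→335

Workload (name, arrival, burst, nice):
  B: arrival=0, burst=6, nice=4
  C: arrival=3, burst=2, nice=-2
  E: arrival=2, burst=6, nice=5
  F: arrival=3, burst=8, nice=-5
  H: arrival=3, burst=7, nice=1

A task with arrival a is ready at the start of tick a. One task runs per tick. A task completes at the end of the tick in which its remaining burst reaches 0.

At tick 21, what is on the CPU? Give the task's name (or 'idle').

running at tick 21 = H

t=0: vr[B=0] → run B
t=1: vr[B=1024/423] → run B
t=2: vr[B=2048/423 E=2048/423] → run B
t=3: vr[B=1024/141 C=2048/423 E=2048/423 F=2048/423 H=2048/423] → run C
t=4: vr[B=1024/141 C=1840640/335439 E=2048/423 F=2048/423 H=2048/423] → run E
t=5: vr[B=1024/141 C=1840640/335439 E=1119232/141705 F=2048/423 H=2048/423] → run F
t=6: vr[B=1024/141 C=1840640/335439 E=1119232/141705 F=6824960/1320183 H=2048/423] → run H
t=7: vr[B=1024/141 C=1840640/335439 E=1119232/141705 F=6824960/1320183 H=528128/86715] → run F
t=8: vr[B=1024/141 C=1840640/335439 E=1119232/141705 F=7258112/1320183 H=528128/86715] → run C
t=9: vr[B=1024/141 E=1119232/141705 F=7258112/1320183 H=528128/86715] → run F
t=10: vr[B=1024/141 E=1119232/141705 F=7691264/1320183 H=528128/86715] → run F
t=11: vr[B=1024/141 E=1119232/141705 F=8124416/1320183 H=528128/86715] → run H
t=12: vr[B=1024/141 E=1119232/141705 F=8124416/1320183 H=636416/86715] → run F
t=13: vr[B=1024/141 E=1119232/141705 F=8557568/1320183 H=636416/86715] → run F
t=14: vr[B=1024/141 E=1119232/141705 F=8990720/1320183 H=636416/86715] → run F
t=15: vr[B=1024/141 E=1119232/141705 F=9423872/1320183 H=636416/86715] → run F
t=16: vr[B=1024/141 E=1119232/141705 H=636416/86715] → run B
t=17: vr[B=4096/423 E=1119232/141705 H=636416/86715] → run H
t=18: vr[B=4096/423 E=1119232/141705 H=744704/86715] → run E
t=19: vr[B=4096/423 E=1552384/141705 H=744704/86715] → run H
t=20: vr[B=4096/423 E=1552384/141705 H=852992/86715] → run B
t=21: vr[B=5120/423 E=1552384/141705 H=852992/86715] → run H
t=22: vr[B=5120/423 E=1552384/141705 H=192256/17343] → run E
t=23: vr[B=5120/423 E=1985536/141705 H=192256/17343] → run H
t=24: vr[B=5120/423 E=1985536/141705 H=1069568/86715] → run B
t=25: vr[E=1985536/141705 H=1069568/86715] → run H
t=26: vr[E=1985536/141705] → run E
t=27: vr[E=2418688/141705] → run E
t=28: vr[E=570368/28341] → run E
t=29: (idle)
t=30: (idle)
t=31: (idle)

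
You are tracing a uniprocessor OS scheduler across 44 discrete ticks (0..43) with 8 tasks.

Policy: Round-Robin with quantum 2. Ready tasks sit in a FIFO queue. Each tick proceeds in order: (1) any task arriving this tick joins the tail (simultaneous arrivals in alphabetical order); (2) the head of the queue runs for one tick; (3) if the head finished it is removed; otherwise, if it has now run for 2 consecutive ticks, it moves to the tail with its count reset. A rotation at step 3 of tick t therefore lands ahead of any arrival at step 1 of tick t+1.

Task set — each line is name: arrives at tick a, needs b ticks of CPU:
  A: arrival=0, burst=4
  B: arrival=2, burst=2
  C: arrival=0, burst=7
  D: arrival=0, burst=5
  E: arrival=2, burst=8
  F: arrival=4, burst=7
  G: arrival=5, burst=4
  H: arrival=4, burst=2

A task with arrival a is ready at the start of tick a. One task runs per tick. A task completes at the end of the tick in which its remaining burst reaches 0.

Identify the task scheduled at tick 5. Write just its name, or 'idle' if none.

running at tick 5 = D

t=0: queue=[A,C,D] q_used=0 → run A
t=1: queue=[A,C,D] q_used=1 → run A
t=2: queue=[C,D,A,B,E] q_used=0 → run C
t=3: queue=[C,D,A,B,E] q_used=1 → run C
t=4: queue=[D,A,B,E,C,F,H] q_used=0 → run D
t=5: queue=[D,A,B,E,C,F,H,G] q_used=1 → run D
t=6: queue=[A,B,E,C,F,H,G,D] q_used=0 → run A
t=7: queue=[A,B,E,C,F,H,G,D] q_used=1 → run A
t=8: queue=[B,E,C,F,H,G,D] q_used=0 → run B
t=9: queue=[B,E,C,F,H,G,D] q_used=1 → run B
t=10: queue=[E,C,F,H,G,D] q_used=0 → run E
t=11: queue=[E,C,F,H,G,D] q_used=1 → run E
t=12: queue=[C,F,H,G,D,E] q_used=0 → run C
t=13: queue=[C,F,H,G,D,E] q_used=1 → run C
t=14: queue=[F,H,G,D,E,C] q_used=0 → run F
t=15: queue=[F,H,G,D,E,C] q_used=1 → run F
t=16: queue=[H,G,D,E,C,F] q_used=0 → run H
t=17: queue=[H,G,D,E,C,F] q_used=1 → run H
t=18: queue=[G,D,E,C,F] q_used=0 → run G
t=19: queue=[G,D,E,C,F] q_used=1 → run G
t=20: queue=[D,E,C,F,G] q_used=0 → run D
t=21: queue=[D,E,C,F,G] q_used=1 → run D
t=22: queue=[E,C,F,G,D] q_used=0 → run E
t=23: queue=[E,C,F,G,D] q_used=1 → run E
t=24: queue=[C,F,G,D,E] q_used=0 → run C
t=25: queue=[C,F,G,D,E] q_used=1 → run C
t=26: queue=[F,G,D,E,C] q_used=0 → run F
t=27: queue=[F,G,D,E,C] q_used=1 → run F
t=28: queue=[G,D,E,C,F] q_used=0 → run G
t=29: queue=[G,D,E,C,F] q_used=1 → run G
t=30: queue=[D,E,C,F] q_used=0 → run D
t=31: queue=[E,C,F] q_used=0 → run E
t=32: queue=[E,C,F] q_used=1 → run E
t=33: queue=[C,F,E] q_used=0 → run C
t=34: queue=[F,E] q_used=0 → run F
t=35: queue=[F,E] q_used=1 → run F
t=36: queue=[E,F] q_used=0 → run E
t=37: queue=[E,F] q_used=1 → run E
t=38: queue=[F] q_used=0 → run F
t=39: (idle)
t=40: (idle)
t=41: (idle)
t=42: (idle)
t=43: (idle)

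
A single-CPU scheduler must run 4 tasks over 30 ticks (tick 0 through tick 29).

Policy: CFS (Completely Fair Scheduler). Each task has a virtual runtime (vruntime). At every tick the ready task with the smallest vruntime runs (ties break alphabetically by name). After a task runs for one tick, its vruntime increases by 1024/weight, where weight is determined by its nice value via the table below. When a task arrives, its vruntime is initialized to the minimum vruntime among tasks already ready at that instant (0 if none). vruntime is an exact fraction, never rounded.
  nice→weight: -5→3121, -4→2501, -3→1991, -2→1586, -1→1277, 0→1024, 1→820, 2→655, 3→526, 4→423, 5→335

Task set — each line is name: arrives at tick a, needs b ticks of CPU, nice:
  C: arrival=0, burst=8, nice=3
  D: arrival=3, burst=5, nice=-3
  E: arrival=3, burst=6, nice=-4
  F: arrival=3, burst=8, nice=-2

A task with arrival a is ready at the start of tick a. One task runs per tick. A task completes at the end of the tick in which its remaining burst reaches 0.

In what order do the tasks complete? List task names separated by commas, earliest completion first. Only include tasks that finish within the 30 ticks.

t=0: vr[C=0] → run C
t=1: vr[C=512/263] → run C
t=2: vr[C=1024/263] → run C
t=3: vr[C=1536/263 D=1536/263 E=1536/263 F=1536/263] → run C
t=4: vr[C=2048/263 D=1536/263 E=1536/263 F=1536/263] → run D
t=5: vr[C=2048/263 D=3327488/523633 E=1536/263 F=1536/263] → run E
t=6: vr[C=2048/263 D=3327488/523633 E=4110848/657763 F=1536/263] → run F
t=7: vr[C=2048/263 D=3327488/523633 E=4110848/657763 F=1352704/208559] → run E
t=8: vr[C=2048/263 D=3327488/523633 E=4380160/657763 F=1352704/208559] → run D
t=9: vr[C=2048/263 D=3596800/523633 E=4380160/657763 F=1352704/208559] → run F
t=10: vr[C=2048/263 D=3596800/523633 E=4380160/657763 F=1487360/208559] → run E
t=11: vr[C=2048/263 D=3596800/523633 E=4649472/657763 F=1487360/208559] → run D
t=12: vr[C=2048/263 D=3866112/523633 E=4649472/657763 F=1487360/208559] → run E
t=13: vr[C=2048/263 D=3866112/523633 E=4918784/657763 F=1487360/208559] → run F
t=14: vr[C=2048/263 D=3866112/523633 E=4918784/657763 F=1622016/208559] → run D
t=15: vr[C=2048/263 D=4135424/523633 E=4918784/657763 F=1622016/208559] → run E
t=16: vr[C=2048/263 D=4135424/523633 E=5188096/657763 F=1622016/208559] → run F
t=17: vr[C=2048/263 D=4135424/523633 E=5188096/657763 F=1756672/208559] → run C
t=18: vr[C=2560/263 D=4135424/523633 E=5188096/657763 F=1756672/208559] → run E
t=19: vr[C=2560/263 D=4135424/523633 F=1756672/208559] → run D
t=20: vr[C=2560/263 F=1756672/208559] → run F
t=21: vr[C=2560/263 F=1891328/208559] → run F
t=22: vr[C=2560/263 F=2025984/208559] → run F
t=23: vr[C=2560/263 F=2160640/208559] → run C
t=24: vr[C=3072/263 F=2160640/208559] → run F
t=25: vr[C=3072/263] → run C
t=26: vr[C=3584/263] → run C
t=27: (idle)
t=28: (idle)
t=29: (idle)

completion order = E, D, F, C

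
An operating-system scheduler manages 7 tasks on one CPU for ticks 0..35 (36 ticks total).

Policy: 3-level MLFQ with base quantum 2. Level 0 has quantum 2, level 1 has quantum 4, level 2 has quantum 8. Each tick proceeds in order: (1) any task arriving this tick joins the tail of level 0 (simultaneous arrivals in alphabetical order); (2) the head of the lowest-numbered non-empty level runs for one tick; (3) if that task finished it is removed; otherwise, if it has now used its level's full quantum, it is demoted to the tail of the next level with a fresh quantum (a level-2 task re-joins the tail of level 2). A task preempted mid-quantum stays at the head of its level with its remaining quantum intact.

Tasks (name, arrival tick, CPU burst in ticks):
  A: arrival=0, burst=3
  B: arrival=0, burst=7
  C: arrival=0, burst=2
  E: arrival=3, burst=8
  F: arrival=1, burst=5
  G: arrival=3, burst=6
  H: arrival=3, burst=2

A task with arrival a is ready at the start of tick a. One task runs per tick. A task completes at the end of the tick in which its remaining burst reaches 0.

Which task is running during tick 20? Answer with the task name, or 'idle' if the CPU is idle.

t=0: L0/L1/L2 = ABC/-/- → run A
t=1: L0/L1/L2 = ABCF/-/- → run A
t=2: L0/L1/L2 = BCF/A/- → run B
t=3: L0/L1/L2 = BCFEGH/A/- → run B
t=4: L0/L1/L2 = CFEGH/AB/- → run C
t=5: L0/L1/L2 = CFEGH/AB/- → run C
t=6: L0/L1/L2 = FEGH/AB/- → run F
t=7: L0/L1/L2 = FEGH/AB/- → run F
t=8: L0/L1/L2 = EGH/ABF/- → run E
t=9: L0/L1/L2 = EGH/ABF/- → run E
t=10: L0/L1/L2 = GH/ABFE/- → run G
t=11: L0/L1/L2 = GH/ABFE/- → run G
t=12: L0/L1/L2 = H/ABFEG/- → run H
t=13: L0/L1/L2 = H/ABFEG/- → run H
t=14: L0/L1/L2 = -/ABFEG/- → run A
t=15: L0/L1/L2 = -/BFEG/- → run B
t=16: L0/L1/L2 = -/BFEG/- → run B
t=17: L0/L1/L2 = -/BFEG/- → run B
t=18: L0/L1/L2 = -/BFEG/- → run B
t=19: L0/L1/L2 = -/FEG/B → run F
t=20: L0/L1/L2 = -/FEG/B → run F
t=21: L0/L1/L2 = -/FEG/B → run F
t=22: L0/L1/L2 = -/EG/B → run E
t=23: L0/L1/L2 = -/EG/B → run E
t=24: L0/L1/L2 = -/EG/B → run E
t=25: L0/L1/L2 = -/EG/B → run E
t=26: L0/L1/L2 = -/G/BE → run G
t=27: L0/L1/L2 = -/G/BE → run G
t=28: L0/L1/L2 = -/G/BE → run G
t=29: L0/L1/L2 = -/G/BE → run G
t=30: L0/L1/L2 = -/-/BE → run B
t=31: L0/L1/L2 = -/-/E → run E
t=32: L0/L1/L2 = -/-/E → run E
t=33: (idle)
t=34: (idle)
t=35: (idle)

running at tick 20 = F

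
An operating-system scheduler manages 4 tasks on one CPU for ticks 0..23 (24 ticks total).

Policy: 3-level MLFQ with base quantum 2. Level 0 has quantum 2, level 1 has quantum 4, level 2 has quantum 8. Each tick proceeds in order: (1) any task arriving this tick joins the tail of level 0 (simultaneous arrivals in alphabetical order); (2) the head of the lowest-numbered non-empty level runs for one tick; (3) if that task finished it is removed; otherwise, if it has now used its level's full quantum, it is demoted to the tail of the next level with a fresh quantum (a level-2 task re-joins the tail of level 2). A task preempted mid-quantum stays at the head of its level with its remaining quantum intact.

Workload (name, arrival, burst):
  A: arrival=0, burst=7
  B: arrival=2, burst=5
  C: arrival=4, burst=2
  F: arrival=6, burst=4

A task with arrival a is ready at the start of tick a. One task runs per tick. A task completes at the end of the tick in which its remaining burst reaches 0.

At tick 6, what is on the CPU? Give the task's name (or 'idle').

t=0: L0/L1/L2 = A/-/- → run A
t=1: L0/L1/L2 = A/-/- → run A
t=2: L0/L1/L2 = B/A/- → run B
t=3: L0/L1/L2 = B/A/- → run B
t=4: L0/L1/L2 = C/AB/- → run C
t=5: L0/L1/L2 = C/AB/- → run C
t=6: L0/L1/L2 = F/AB/- → run F
t=7: L0/L1/L2 = F/AB/- → run F
t=8: L0/L1/L2 = -/ABF/- → run A
t=9: L0/L1/L2 = -/ABF/- → run A
t=10: L0/L1/L2 = -/ABF/- → run A
t=11: L0/L1/L2 = -/ABF/- → run A
t=12: L0/L1/L2 = -/BF/A → run B
t=13: L0/L1/L2 = -/BF/A → run B
t=14: L0/L1/L2 = -/BF/A → run B
t=15: L0/L1/L2 = -/F/A → run F
t=16: L0/L1/L2 = -/F/A → run F
t=17: L0/L1/L2 = -/-/A → run A
t=18: (idle)
t=19: (idle)
t=20: (idle)
t=21: (idle)
t=22: (idle)
t=23: (idle)

running at tick 6 = F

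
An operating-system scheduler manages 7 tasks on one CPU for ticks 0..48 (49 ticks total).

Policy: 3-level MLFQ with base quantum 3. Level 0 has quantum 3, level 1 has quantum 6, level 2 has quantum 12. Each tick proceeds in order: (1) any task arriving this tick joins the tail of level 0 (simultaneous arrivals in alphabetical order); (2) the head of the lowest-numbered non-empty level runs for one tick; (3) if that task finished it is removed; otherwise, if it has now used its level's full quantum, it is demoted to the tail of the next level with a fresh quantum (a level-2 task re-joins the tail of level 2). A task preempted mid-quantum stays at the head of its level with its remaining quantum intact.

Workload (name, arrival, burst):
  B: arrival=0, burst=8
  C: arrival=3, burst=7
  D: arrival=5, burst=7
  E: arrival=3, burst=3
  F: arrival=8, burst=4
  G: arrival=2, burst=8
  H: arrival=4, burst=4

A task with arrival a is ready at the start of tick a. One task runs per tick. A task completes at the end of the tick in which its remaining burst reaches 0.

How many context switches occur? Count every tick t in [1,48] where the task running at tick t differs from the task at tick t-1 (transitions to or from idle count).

t=0: L0/L1/L2 = B/-/- → run B
t=1: L0/L1/L2 = B/-/- → run B
t=2: L0/L1/L2 = BG/-/- → run B
t=3: L0/L1/L2 = GCE/B/- → run G
t=4: L0/L1/L2 = GCEH/B/- → run G
t=5: L0/L1/L2 = GCEHD/B/- → run G
t=6: L0/L1/L2 = CEHD/BG/- → run C
t=7: L0/L1/L2 = CEHD/BG/- → run C
t=8: L0/L1/L2 = CEHDF/BG/- → run C
t=9: L0/L1/L2 = EHDF/BGC/- → run E
t=10: L0/L1/L2 = EHDF/BGC/- → run E
t=11: L0/L1/L2 = EHDF/BGC/- → run E
t=12: L0/L1/L2 = HDF/BGC/- → run H
t=13: L0/L1/L2 = HDF/BGC/- → run H
t=14: L0/L1/L2 = HDF/BGC/- → run H
t=15: L0/L1/L2 = DF/BGCH/- → run D
t=16: L0/L1/L2 = DF/BGCH/- → run D
t=17: L0/L1/L2 = DF/BGCH/- → run D
t=18: L0/L1/L2 = F/BGCHD/- → run F
t=19: L0/L1/L2 = F/BGCHD/- → run F
t=20: L0/L1/L2 = F/BGCHD/- → run F
t=21: L0/L1/L2 = -/BGCHDF/- → run B
t=22: L0/L1/L2 = -/BGCHDF/- → run B
t=23: L0/L1/L2 = -/BGCHDF/- → run B
t=24: L0/L1/L2 = -/BGCHDF/- → run B
t=25: L0/L1/L2 = -/BGCHDF/- → run B
t=26: L0/L1/L2 = -/GCHDF/- → run G
t=27: L0/L1/L2 = -/GCHDF/- → run G
t=28: L0/L1/L2 = -/GCHDF/- → run G
t=29: L0/L1/L2 = -/GCHDF/- → run G
t=30: L0/L1/L2 = -/GCHDF/- → run G
t=31: L0/L1/L2 = -/CHDF/- → run C
t=32: L0/L1/L2 = -/CHDF/- → run C
t=33: L0/L1/L2 = -/CHDF/- → run C
t=34: L0/L1/L2 = -/CHDF/- → run C
t=35: L0/L1/L2 = -/HDF/- → run H
t=36: L0/L1/L2 = -/DF/- → run D
t=37: L0/L1/L2 = -/DF/- → run D
t=38: L0/L1/L2 = -/DF/- → run D
t=39: L0/L1/L2 = -/DF/- → run D
t=40: L0/L1/L2 = -/F/- → run F
t=41: (idle)
t=42: (idle)
t=43: (idle)
t=44: (idle)
t=45: (idle)
t=46: (idle)
t=47: (idle)
t=48: (idle)

context switches = 13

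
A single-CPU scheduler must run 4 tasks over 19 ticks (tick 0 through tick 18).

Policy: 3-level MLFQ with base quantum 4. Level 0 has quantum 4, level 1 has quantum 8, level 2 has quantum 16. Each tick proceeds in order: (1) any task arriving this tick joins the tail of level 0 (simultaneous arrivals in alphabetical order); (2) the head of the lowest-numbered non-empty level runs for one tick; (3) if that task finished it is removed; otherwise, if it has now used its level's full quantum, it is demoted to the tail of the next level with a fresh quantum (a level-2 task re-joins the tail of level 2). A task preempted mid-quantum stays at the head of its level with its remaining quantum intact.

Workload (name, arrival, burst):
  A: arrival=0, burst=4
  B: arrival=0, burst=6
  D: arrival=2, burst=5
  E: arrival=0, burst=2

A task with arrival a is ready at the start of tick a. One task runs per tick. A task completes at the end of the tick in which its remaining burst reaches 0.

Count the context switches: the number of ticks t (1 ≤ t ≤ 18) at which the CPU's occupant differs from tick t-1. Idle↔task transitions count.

context switches = 6

t=0: L0/L1/L2 = ABE/-/- → run A
t=1: L0/L1/L2 = ABE/-/- → run A
t=2: L0/L1/L2 = ABED/-/- → run A
t=3: L0/L1/L2 = ABED/-/- → run A
t=4: L0/L1/L2 = BED/-/- → run B
t=5: L0/L1/L2 = BED/-/- → run B
t=6: L0/L1/L2 = BED/-/- → run B
t=7: L0/L1/L2 = BED/-/- → run B
t=8: L0/L1/L2 = ED/B/- → run E
t=9: L0/L1/L2 = ED/B/- → run E
t=10: L0/L1/L2 = D/B/- → run D
t=11: L0/L1/L2 = D/B/- → run D
t=12: L0/L1/L2 = D/B/- → run D
t=13: L0/L1/L2 = D/B/- → run D
t=14: L0/L1/L2 = -/BD/- → run B
t=15: L0/L1/L2 = -/BD/- → run B
t=16: L0/L1/L2 = -/D/- → run D
t=17: (idle)
t=18: (idle)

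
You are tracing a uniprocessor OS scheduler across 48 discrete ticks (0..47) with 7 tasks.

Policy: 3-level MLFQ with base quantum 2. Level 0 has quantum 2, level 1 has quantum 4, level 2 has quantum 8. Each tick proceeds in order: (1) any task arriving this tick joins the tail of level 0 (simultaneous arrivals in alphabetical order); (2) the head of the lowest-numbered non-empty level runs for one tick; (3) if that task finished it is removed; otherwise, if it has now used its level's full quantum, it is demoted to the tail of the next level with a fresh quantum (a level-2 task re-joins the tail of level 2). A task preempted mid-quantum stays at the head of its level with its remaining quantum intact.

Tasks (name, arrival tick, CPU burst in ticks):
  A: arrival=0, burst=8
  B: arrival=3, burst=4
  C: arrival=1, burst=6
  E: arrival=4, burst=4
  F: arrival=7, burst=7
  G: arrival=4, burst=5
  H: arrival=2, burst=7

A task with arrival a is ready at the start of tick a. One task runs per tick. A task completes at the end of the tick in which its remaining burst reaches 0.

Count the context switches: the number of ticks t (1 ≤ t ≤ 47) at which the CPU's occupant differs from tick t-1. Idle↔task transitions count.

t=0: L0/L1/L2 = A/-/- → run A
t=1: L0/L1/L2 = AC/-/- → run A
t=2: L0/L1/L2 = CH/A/- → run C
t=3: L0/L1/L2 = CHB/A/- → run C
t=4: L0/L1/L2 = HBEG/AC/- → run H
t=5: L0/L1/L2 = HBEG/AC/- → run H
t=6: L0/L1/L2 = BEG/ACH/- → run B
t=7: L0/L1/L2 = BEGF/ACH/- → run B
t=8: L0/L1/L2 = EGF/ACHB/- → run E
t=9: L0/L1/L2 = EGF/ACHB/- → run E
t=10: L0/L1/L2 = GF/ACHBE/- → run G
t=11: L0/L1/L2 = GF/ACHBE/- → run G
t=12: L0/L1/L2 = F/ACHBEG/- → run F
t=13: L0/L1/L2 = F/ACHBEG/- → run F
t=14: L0/L1/L2 = -/ACHBEGF/- → run A
t=15: L0/L1/L2 = -/ACHBEGF/- → run A
t=16: L0/L1/L2 = -/ACHBEGF/- → run A
t=17: L0/L1/L2 = -/ACHBEGF/- → run A
t=18: L0/L1/L2 = -/CHBEGF/A → run C
t=19: L0/L1/L2 = -/CHBEGF/A → run C
t=20: L0/L1/L2 = -/CHBEGF/A → run C
t=21: L0/L1/L2 = -/CHBEGF/A → run C
t=22: L0/L1/L2 = -/HBEGF/A → run H
t=23: L0/L1/L2 = -/HBEGF/A → run H
t=24: L0/L1/L2 = -/HBEGF/A → run H
t=25: L0/L1/L2 = -/HBEGF/A → run H
t=26: L0/L1/L2 = -/BEGF/AH → run B
t=27: L0/L1/L2 = -/BEGF/AH → run B
t=28: L0/L1/L2 = -/EGF/AH → run E
t=29: L0/L1/L2 = -/EGF/AH → run E
t=30: L0/L1/L2 = -/GF/AH → run G
t=31: L0/L1/L2 = -/GF/AH → run G
t=32: L0/L1/L2 = -/GF/AH → run G
t=33: L0/L1/L2 = -/F/AH → run F
t=34: L0/L1/L2 = -/F/AH → run F
t=35: L0/L1/L2 = -/F/AH → run F
t=36: L0/L1/L2 = -/F/AH → run F
t=37: L0/L1/L2 = -/-/AHF → run A
t=38: L0/L1/L2 = -/-/AHF → run A
t=39: L0/L1/L2 = -/-/HF → run H
t=40: L0/L1/L2 = -/-/F → run F
t=41: (idle)
t=42: (idle)
t=43: (idle)
t=44: (idle)
t=45: (idle)
t=46: (idle)
t=47: (idle)

context switches = 17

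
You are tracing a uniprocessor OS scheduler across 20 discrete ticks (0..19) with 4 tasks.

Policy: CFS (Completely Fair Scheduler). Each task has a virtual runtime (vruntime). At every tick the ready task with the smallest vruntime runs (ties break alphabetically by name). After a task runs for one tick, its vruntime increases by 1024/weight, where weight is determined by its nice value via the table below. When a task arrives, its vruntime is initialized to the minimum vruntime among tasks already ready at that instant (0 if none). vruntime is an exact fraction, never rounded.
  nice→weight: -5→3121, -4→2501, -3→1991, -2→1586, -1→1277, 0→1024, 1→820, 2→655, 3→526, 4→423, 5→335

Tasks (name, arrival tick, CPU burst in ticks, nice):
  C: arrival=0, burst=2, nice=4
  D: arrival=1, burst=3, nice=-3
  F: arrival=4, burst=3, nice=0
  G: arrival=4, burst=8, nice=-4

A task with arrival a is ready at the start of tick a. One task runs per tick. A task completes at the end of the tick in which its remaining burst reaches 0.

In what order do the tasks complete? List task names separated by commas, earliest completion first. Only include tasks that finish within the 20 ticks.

completion order = C, D, F, G

t=0: vr[C=0] → run C
t=1: vr[C=1024/423 D=1024/423] → run C
t=2: vr[D=1024/423] → run D
t=3: vr[D=2471936/842193] → run D
t=4: vr[D=2905088/842193 F=2905088/842193 G=2905088/842193] → run D
t=5: vr[F=2905088/842193 G=2905088/842193] → run F
t=6: vr[F=3747281/842193 G=2905088/842193] → run G
t=7: vr[F=3747281/842193 G=8128030720/2106324693] → run G
t=8: vr[F=3747281/842193 G=8990436352/2106324693] → run G
t=9: vr[F=3747281/842193 G=9852841984/2106324693] → run F
t=10: vr[F=4589474/842193 G=9852841984/2106324693] → run G
t=11: vr[F=4589474/842193 G=10715247616/2106324693] → run G
t=12: vr[F=4589474/842193 G=11577653248/2106324693] → run F
t=13: vr[G=11577653248/2106324693] → run G
t=14: vr[G=12440058880/2106324693] → run G
t=15: vr[G=13302464512/2106324693] → run G
t=16: (idle)
t=17: (idle)
t=18: (idle)
t=19: (idle)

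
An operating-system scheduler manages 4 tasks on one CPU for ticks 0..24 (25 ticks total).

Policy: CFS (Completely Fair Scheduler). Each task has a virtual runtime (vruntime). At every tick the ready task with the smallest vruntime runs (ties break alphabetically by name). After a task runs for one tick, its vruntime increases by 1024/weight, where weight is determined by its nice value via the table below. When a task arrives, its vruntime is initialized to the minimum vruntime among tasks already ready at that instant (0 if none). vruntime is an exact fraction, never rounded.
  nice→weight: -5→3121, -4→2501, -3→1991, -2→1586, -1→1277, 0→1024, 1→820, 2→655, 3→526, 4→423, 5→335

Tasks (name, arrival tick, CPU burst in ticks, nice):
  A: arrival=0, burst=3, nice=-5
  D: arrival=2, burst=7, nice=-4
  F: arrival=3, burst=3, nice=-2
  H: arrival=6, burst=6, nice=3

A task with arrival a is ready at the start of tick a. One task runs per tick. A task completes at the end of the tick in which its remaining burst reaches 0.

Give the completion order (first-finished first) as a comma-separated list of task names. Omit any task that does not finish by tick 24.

completion order = A, F, D, H

t=0: vr[A=0] → run A
t=1: vr[A=1024/3121] → run A
t=2: vr[A=2048/3121 D=2048/3121] → run A
t=3: vr[D=2048/3121 F=2048/3121] → run D
t=4: vr[D=8317952/7805621 F=2048/3121] → run F
t=5: vr[D=8317952/7805621 F=3222016/2474953] → run D
t=6: vr[D=11513856/7805621 F=3222016/2474953 H=3222016/2474953] → run F
t=7: vr[D=11513856/7805621 F=4819968/2474953 H=3222016/2474953] → run H
t=8: vr[D=11513856/7805621 F=4819968/2474953 H=2114566144/650912639] → run D
t=9: vr[D=14709760/7805621 F=4819968/2474953 H=2114566144/650912639] → run D
t=10: vr[D=17905664/7805621 F=4819968/2474953 H=2114566144/650912639] → run F
t=11: vr[D=17905664/7805621 H=2114566144/650912639] → run D
t=12: vr[D=21101568/7805621 H=2114566144/650912639] → run D
t=13: vr[D=24297472/7805621 H=2114566144/650912639] → run D
t=14: vr[H=2114566144/650912639] → run H
t=15: vr[H=3381742080/650912639] → run H
t=16: vr[H=4648918016/650912639] → run H
t=17: vr[H=5916093952/650912639] → run H
t=18: vr[H=7183269888/650912639] → run H
t=19: (idle)
t=20: (idle)
t=21: (idle)
t=22: (idle)
t=23: (idle)
t=24: (idle)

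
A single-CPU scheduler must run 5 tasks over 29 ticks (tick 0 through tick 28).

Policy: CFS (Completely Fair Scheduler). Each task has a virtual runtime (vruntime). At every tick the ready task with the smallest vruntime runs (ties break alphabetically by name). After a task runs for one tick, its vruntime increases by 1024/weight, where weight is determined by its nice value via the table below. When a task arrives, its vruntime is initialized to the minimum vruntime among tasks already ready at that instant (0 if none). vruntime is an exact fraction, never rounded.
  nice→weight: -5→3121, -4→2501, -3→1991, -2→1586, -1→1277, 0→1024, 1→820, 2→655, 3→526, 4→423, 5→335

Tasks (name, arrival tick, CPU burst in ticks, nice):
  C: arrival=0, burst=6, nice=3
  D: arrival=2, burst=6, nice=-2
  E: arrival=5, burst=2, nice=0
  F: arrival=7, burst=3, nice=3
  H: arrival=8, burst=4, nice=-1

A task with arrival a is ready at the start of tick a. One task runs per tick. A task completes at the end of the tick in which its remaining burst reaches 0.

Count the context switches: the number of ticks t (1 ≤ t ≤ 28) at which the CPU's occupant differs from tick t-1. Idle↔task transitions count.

t=0: vr[C=0] → run C
t=1: vr[C=512/263] → run C
t=2: vr[C=1024/263 D=1024/263] → run C
t=3: vr[C=1536/263 D=1024/263] → run D
t=4: vr[C=1536/263 D=946688/208559] → run D
t=5: vr[C=1536/263 D=1081344/208559 E=1081344/208559] → run D
t=6: vr[C=1536/263 D=1216000/208559 E=1081344/208559] → run E
t=7: vr[C=1536/263 D=1216000/208559 E=1289903/208559 F=1216000/208559] → run D
t=8: vr[C=1536/263 D=1350656/208559 E=1289903/208559 F=1216000/208559 H=1216000/208559] → run F
t=9: vr[C=1536/263 D=1350656/208559 E=1289903/208559 F=1622016/208559 H=1216000/208559] → run H
t=10: vr[C=1536/263 D=1350656/208559 E=1289903/208559 F=1622016/208559 H=1766396416/266329843] → run C
t=11: vr[C=2048/263 D=1350656/208559 E=1289903/208559 F=1622016/208559 H=1766396416/266329843] → run E
t=12: vr[C=2048/263 D=1350656/208559 F=1622016/208559 H=1766396416/266329843] → run D
t=13: vr[C=2048/263 D=1485312/208559 F=1622016/208559 H=1766396416/266329843] → run H
t=14: vr[C=2048/263 D=1485312/208559 F=1622016/208559 H=1979960832/266329843] → run D
t=15: vr[C=2048/263 F=1622016/208559 H=1979960832/266329843] → run H
t=16: vr[C=2048/263 F=1622016/208559 H=2193525248/266329843] → run F
t=17: vr[C=2048/263 F=2028032/208559 H=2193525248/266329843] → run C
t=18: vr[C=2560/263 F=2028032/208559 H=2193525248/266329843] → run H
t=19: vr[C=2560/263 F=2028032/208559] → run F
t=20: vr[C=2560/263] → run C
t=21: (idle)
t=22: (idle)
t=23: (idle)
t=24: (idle)
t=25: (idle)
t=26: (idle)
t=27: (idle)
t=28: (idle)

context switches = 17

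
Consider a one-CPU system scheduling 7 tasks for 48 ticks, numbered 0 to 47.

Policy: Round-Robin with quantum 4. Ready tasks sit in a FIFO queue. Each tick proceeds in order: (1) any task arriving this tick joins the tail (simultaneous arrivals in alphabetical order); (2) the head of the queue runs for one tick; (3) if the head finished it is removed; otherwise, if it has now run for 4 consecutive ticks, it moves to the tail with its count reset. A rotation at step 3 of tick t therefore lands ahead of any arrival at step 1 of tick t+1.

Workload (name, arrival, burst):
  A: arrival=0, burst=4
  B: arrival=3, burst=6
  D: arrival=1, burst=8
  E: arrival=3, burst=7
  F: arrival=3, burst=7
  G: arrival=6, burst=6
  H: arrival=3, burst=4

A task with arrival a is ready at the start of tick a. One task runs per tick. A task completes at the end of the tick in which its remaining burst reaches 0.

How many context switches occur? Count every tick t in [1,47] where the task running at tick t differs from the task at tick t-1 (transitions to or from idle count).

t=0: queue=[A] q_used=0 → run A
t=1: queue=[A,D] q_used=1 → run A
t=2: queue=[A,D] q_used=2 → run A
t=3: queue=[A,D,B,E,F,H] q_used=3 → run A
t=4: queue=[D,B,E,F,H] q_used=0 → run D
t=5: queue=[D,B,E,F,H] q_used=1 → run D
t=6: queue=[D,B,E,F,H,G] q_used=2 → run D
t=7: queue=[D,B,E,F,H,G] q_used=3 → run D
t=8: queue=[B,E,F,H,G,D] q_used=0 → run B
t=9: queue=[B,E,F,H,G,D] q_used=1 → run B
t=10: queue=[B,E,F,H,G,D] q_used=2 → run B
t=11: queue=[B,E,F,H,G,D] q_used=3 → run B
t=12: queue=[E,F,H,G,D,B] q_used=0 → run E
t=13: queue=[E,F,H,G,D,B] q_used=1 → run E
t=14: queue=[E,F,H,G,D,B] q_used=2 → run E
t=15: queue=[E,F,H,G,D,B] q_used=3 → run E
t=16: queue=[F,H,G,D,B,E] q_used=0 → run F
t=17: queue=[F,H,G,D,B,E] q_used=1 → run F
t=18: queue=[F,H,G,D,B,E] q_used=2 → run F
t=19: queue=[F,H,G,D,B,E] q_used=3 → run F
t=20: queue=[H,G,D,B,E,F] q_used=0 → run H
t=21: queue=[H,G,D,B,E,F] q_used=1 → run H
t=22: queue=[H,G,D,B,E,F] q_used=2 → run H
t=23: queue=[H,G,D,B,E,F] q_used=3 → run H
t=24: queue=[G,D,B,E,F] q_used=0 → run G
t=25: queue=[G,D,B,E,F] q_used=1 → run G
t=26: queue=[G,D,B,E,F] q_used=2 → run G
t=27: queue=[G,D,B,E,F] q_used=3 → run G
t=28: queue=[D,B,E,F,G] q_used=0 → run D
t=29: queue=[D,B,E,F,G] q_used=1 → run D
t=30: queue=[D,B,E,F,G] q_used=2 → run D
t=31: queue=[D,B,E,F,G] q_used=3 → run D
t=32: queue=[B,E,F,G] q_used=0 → run B
t=33: queue=[B,E,F,G] q_used=1 → run B
t=34: queue=[E,F,G] q_used=0 → run E
t=35: queue=[E,F,G] q_used=1 → run E
t=36: queue=[E,F,G] q_used=2 → run E
t=37: queue=[F,G] q_used=0 → run F
t=38: queue=[F,G] q_used=1 → run F
t=39: queue=[F,G] q_used=2 → run F
t=40: queue=[G] q_used=0 → run G
t=41: queue=[G] q_used=1 → run G
t=42: (idle)
t=43: (idle)
t=44: (idle)
t=45: (idle)
t=46: (idle)
t=47: (idle)

context switches = 12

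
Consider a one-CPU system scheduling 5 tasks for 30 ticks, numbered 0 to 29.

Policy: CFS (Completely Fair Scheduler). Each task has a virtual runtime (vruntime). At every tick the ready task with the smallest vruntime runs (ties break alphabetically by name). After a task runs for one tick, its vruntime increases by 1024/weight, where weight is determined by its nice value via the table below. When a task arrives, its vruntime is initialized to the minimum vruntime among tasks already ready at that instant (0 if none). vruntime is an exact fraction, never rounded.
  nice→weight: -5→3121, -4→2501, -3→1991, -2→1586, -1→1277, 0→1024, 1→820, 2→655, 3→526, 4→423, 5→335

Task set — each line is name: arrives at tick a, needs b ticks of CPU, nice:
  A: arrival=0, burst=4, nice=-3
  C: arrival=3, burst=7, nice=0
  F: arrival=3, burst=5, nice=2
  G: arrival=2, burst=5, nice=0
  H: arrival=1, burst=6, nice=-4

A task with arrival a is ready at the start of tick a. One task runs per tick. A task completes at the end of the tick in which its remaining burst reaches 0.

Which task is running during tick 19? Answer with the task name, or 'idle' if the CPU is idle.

running at tick 19 = G

t=0: vr[A=0] → run A
t=1: vr[A=1024/1991 H=1024/1991] → run A
t=2: vr[A=2048/1991 G=1024/1991 H=1024/1991] → run G
t=3: vr[A=2048/1991 C=1024/1991 F=1024/1991 G=3015/1991 H=1024/1991] → run C
t=4: vr[A=2048/1991 C=3015/1991 F=1024/1991 G=3015/1991 H=1024/1991] → run F
t=5: vr[A=2048/1991 C=3015/1991 F=2709504/1304105 G=3015/1991 H=1024/1991] → run H
t=6: vr[A=2048/1991 C=3015/1991 F=2709504/1304105 G=3015/1991 H=4599808/4979491] → run H
t=7: vr[A=2048/1991 C=3015/1991 F=2709504/1304105 G=3015/1991 H=6638592/4979491] → run A
t=8: vr[A=3072/1991 C=3015/1991 F=2709504/1304105 G=3015/1991 H=6638592/4979491] → run H
t=9: vr[A=3072/1991 C=3015/1991 F=2709504/1304105 G=3015/1991 H=8677376/4979491] → run C
t=10: vr[A=3072/1991 C=5006/1991 F=2709504/1304105 G=3015/1991 H=8677376/4979491] → run G
t=11: vr[A=3072/1991 C=5006/1991 F=2709504/1304105 G=5006/1991 H=8677376/4979491] → run A
t=12: vr[C=5006/1991 F=2709504/1304105 G=5006/1991 H=8677376/4979491] → run H
t=13: vr[C=5006/1991 F=2709504/1304105 G=5006/1991 H=10716160/4979491] → run F
t=14: vr[C=5006/1991 F=4748288/1304105 G=5006/1991 H=10716160/4979491] → run H
t=15: vr[C=5006/1991 F=4748288/1304105 G=5006/1991 H=12754944/4979491] → run C
t=16: vr[C=6997/1991 F=4748288/1304105 G=5006/1991 H=12754944/4979491] → run G
t=17: vr[C=6997/1991 F=4748288/1304105 G=6997/1991 H=12754944/4979491] → run H
t=18: vr[C=6997/1991 F=4748288/1304105 G=6997/1991] → run C
t=19: vr[C=8988/1991 F=4748288/1304105 G=6997/1991] → run G
t=20: vr[C=8988/1991 F=4748288/1304105 G=8988/1991] → run F
t=21: vr[C=8988/1991 F=6787072/1304105 G=8988/1991] → run C
t=22: vr[C=10979/1991 F=6787072/1304105 G=8988/1991] → run G
t=23: vr[C=10979/1991 F=6787072/1304105] → run F
t=24: vr[C=10979/1991 F=8825856/1304105] → run C
t=25: vr[C=12970/1991 F=8825856/1304105] → run C
t=26: vr[F=8825856/1304105] → run F
t=27: (idle)
t=28: (idle)
t=29: (idle)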